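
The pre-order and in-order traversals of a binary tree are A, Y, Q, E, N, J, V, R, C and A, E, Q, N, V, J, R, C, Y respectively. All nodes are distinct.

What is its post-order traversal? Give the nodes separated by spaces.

E V C R J N Q Y A

The first element of pre-order is the root; it splits in-order into left and right subtrees.
Root A: left subtree has 0 nodes { }, right has 8 {E, Q, N, V, J, R, C, Y}.
  Root Y: left subtree has 7 nodes {E, Q, N, V, J, R, C}, right has 0 { }.
    Root Q: left subtree has 1 node {E}, right has 5 {N, V, J, R, C}.
      Root N: left subtree has 0 nodes { }, right has 4 {V, J, R, C}.
        Root J: left subtree has 1 node {V}, right has 2 {R, C}.
          Root R: left subtree has 0 nodes { }, right has 1 {C}.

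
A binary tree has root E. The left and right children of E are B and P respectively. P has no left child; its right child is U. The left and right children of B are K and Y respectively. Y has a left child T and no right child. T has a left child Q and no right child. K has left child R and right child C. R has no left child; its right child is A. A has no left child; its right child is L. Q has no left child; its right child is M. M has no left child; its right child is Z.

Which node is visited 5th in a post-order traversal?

Post-order visits the left subtree, then the right subtree, then the node.
At E: go left to B.
  At B: go left to K.
    At K: go left to R.
      At R: no left child.
      At R: go right to A.
        At A: no left child.
        At A: go right to L.
          L is a leaf — visit L.
        Visit A.
      Visit R.
    At K: go right to C.
      C is a leaf — visit C.
    Visit K.
  At B: go right to Y.
    At Y: go left to T.
      At T: go left to Q.
        At Q: no left child.
        At Q: go right to M.
          At M: no left child.
          At M: go right to Z.
            Z is a leaf — visit Z.
          Visit M.
        Visit Q.
      At T: no right child.
      Visit T.
    At Y: no right child.
    Visit Y.
  Visit B.
At E: go right to P.
  At P: no left child.
  At P: go right to U.
    U is a leaf — visit U.
  Visit P.
Visit E.
Full post-order sequence: L, A, R, C, K, Z, M, Q, T, Y, B, U, P, E.

K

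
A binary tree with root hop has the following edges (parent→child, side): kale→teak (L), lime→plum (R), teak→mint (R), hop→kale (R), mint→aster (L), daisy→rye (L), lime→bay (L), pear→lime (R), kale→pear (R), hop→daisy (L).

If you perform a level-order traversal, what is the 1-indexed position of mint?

Level-order visits nodes level by level from the root, left to right within each level.
Level 0: hop
Level 1: daisy, kale
Level 2: rye, teak, pear
Level 3: mint, lime
Level 4: aster, bay, plum
Full level-order sequence: hop, daisy, kale, rye, teak, pear, mint, lime, aster, bay, plum.

7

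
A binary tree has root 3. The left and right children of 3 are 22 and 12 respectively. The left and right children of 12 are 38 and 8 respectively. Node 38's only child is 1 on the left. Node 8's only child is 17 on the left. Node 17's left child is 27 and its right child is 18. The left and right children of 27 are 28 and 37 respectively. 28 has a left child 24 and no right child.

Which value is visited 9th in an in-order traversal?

37

In-order visits the left subtree, then the node, then the right subtree.
At 3: go left to 22.
  22 is a leaf — visit 22.
Visit 3.
At 3: go right to 12.
  At 12: go left to 38.
    At 38: go left to 1.
      1 is a leaf — visit 1.
    Visit 38.
    At 38: no right child.
  Visit 12.
  At 12: go right to 8.
    At 8: go left to 17.
      At 17: go left to 27.
        At 27: go left to 28.
          At 28: go left to 24.
            24 is a leaf — visit 24.
          Visit 28.
          At 28: no right child.
        Visit 27.
        At 27: go right to 37.
          37 is a leaf — visit 37.
      Visit 17.
      At 17: go right to 18.
        18 is a leaf — visit 18.
    Visit 8.
    At 8: no right child.
Full in-order sequence: 22, 3, 1, 38, 12, 24, 28, 27, 37, 17, 18, 8.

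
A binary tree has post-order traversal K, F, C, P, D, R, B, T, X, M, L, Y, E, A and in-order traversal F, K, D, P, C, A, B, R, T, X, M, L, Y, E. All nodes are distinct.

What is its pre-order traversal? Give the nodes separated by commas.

A, D, F, K, P, C, E, Y, L, M, X, T, B, R

The last element of post-order is the root; it splits in-order into left and right subtrees.
Root A: left subtree has 5 nodes {F, K, D, P, C}, right has 8 {B, R, T, X, M, L, Y, E}.
  Root D: left subtree has 2 nodes {F, K}, right has 2 {P, C}.
    Root F: left subtree has 0 nodes { }, right has 1 {K}.
    Root P: left subtree has 0 nodes { }, right has 1 {C}.
  Root E: left subtree has 7 nodes {B, R, T, X, M, L, Y}, right has 0 { }.
    Root Y: left subtree has 6 nodes {B, R, T, X, M, L}, right has 0 { }.
      Root L: left subtree has 5 nodes {B, R, T, X, M}, right has 0 { }.
        Root M: left subtree has 4 nodes {B, R, T, X}, right has 0 { }.
          Root X: left subtree has 3 nodes {B, R, T}, right has 0 { }.
            Root T: left subtree has 2 nodes {B, R}, right has 0 { }.
              Root B: left subtree has 0 nodes { }, right has 1 {R}.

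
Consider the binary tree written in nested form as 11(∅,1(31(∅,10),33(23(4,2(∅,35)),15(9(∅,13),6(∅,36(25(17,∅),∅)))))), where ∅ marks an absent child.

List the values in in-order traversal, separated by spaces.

11 31 10 1 4 23 2 35 33 9 13 15 6 17 25 36

In-order visits the left subtree, then the node, then the right subtree.
At 11: no left child.
Visit 11.
At 11: go right to 1.
  At 1: go left to 31.
    At 31: no left child.
    Visit 31.
    At 31: go right to 10.
      10 is a leaf — visit 10.
  Visit 1.
  At 1: go right to 33.
    At 33: go left to 23.
      At 23: go left to 4.
        4 is a leaf — visit 4.
      Visit 23.
      At 23: go right to 2.
        At 2: no left child.
        Visit 2.
        At 2: go right to 35.
          35 is a leaf — visit 35.
    Visit 33.
    At 33: go right to 15.
      At 15: go left to 9.
        At 9: no left child.
        Visit 9.
        At 9: go right to 13.
          13 is a leaf — visit 13.
      Visit 15.
      At 15: go right to 6.
        At 6: no left child.
        Visit 6.
        At 6: go right to 36.
          At 36: go left to 25.
            At 25: go left to 17.
              17 is a leaf — visit 17.
            Visit 25.
            At 25: no right child.
          Visit 36.
          At 36: no right child.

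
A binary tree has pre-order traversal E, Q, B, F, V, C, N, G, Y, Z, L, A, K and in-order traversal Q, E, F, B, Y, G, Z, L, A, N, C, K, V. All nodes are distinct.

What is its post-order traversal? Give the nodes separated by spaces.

Q F Y A L Z G N K C V B E

The first element of pre-order is the root; it splits in-order into left and right subtrees.
Root E: left subtree has 1 node {Q}, right has 11 {F, B, Y, G, Z, L, A, N, C, K, V}.
  Root B: left subtree has 1 node {F}, right has 9 {Y, G, Z, L, A, N, C, K, V}.
    Root V: left subtree has 8 nodes {Y, G, Z, L, A, N, C, K}, right has 0 { }.
      Root C: left subtree has 6 nodes {Y, G, Z, L, A, N}, right has 1 {K}.
        Root N: left subtree has 5 nodes {Y, G, Z, L, A}, right has 0 { }.
          Root G: left subtree has 1 node {Y}, right has 3 {Z, L, A}.
            Root Z: left subtree has 0 nodes { }, right has 2 {L, A}.
              Root L: left subtree has 0 nodes { }, right has 1 {A}.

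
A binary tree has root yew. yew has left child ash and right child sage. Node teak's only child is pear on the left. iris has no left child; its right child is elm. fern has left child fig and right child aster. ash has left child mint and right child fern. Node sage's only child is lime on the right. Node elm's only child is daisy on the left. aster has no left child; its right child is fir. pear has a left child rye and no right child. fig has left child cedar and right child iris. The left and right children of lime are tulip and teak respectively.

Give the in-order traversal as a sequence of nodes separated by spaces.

In-order visits the left subtree, then the node, then the right subtree.
At yew: go left to ash.
  At ash: go left to mint.
    mint is a leaf — visit mint.
  Visit ash.
  At ash: go right to fern.
    At fern: go left to fig.
      At fig: go left to cedar.
        cedar is a leaf — visit cedar.
      Visit fig.
      At fig: go right to iris.
        At iris: no left child.
        Visit iris.
        At iris: go right to elm.
          At elm: go left to daisy.
            daisy is a leaf — visit daisy.
          Visit elm.
          At elm: no right child.
    Visit fern.
    At fern: go right to aster.
      At aster: no left child.
      Visit aster.
      At aster: go right to fir.
        fir is a leaf — visit fir.
Visit yew.
At yew: go right to sage.
  At sage: no left child.
  Visit sage.
  At sage: go right to lime.
    At lime: go left to tulip.
      tulip is a leaf — visit tulip.
    Visit lime.
    At lime: go right to teak.
      At teak: go left to pear.
        At pear: go left to rye.
          rye is a leaf — visit rye.
        Visit pear.
        At pear: no right child.
      Visit teak.
      At teak: no right child.

mint ash cedar fig iris daisy elm fern aster fir yew sage tulip lime rye pear teak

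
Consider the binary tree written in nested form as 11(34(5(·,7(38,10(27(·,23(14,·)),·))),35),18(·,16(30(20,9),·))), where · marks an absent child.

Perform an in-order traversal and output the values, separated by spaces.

5 38 7 27 14 23 10 34 35 11 18 20 30 9 16

In-order visits the left subtree, then the node, then the right subtree.
At 11: go left to 34.
  At 34: go left to 5.
    At 5: no left child.
    Visit 5.
    At 5: go right to 7.
      At 7: go left to 38.
        38 is a leaf — visit 38.
      Visit 7.
      At 7: go right to 10.
        At 10: go left to 27.
          At 27: no left child.
          Visit 27.
          At 27: go right to 23.
            At 23: go left to 14.
              14 is a leaf — visit 14.
            Visit 23.
            At 23: no right child.
        Visit 10.
        At 10: no right child.
  Visit 34.
  At 34: go right to 35.
    35 is a leaf — visit 35.
Visit 11.
At 11: go right to 18.
  At 18: no left child.
  Visit 18.
  At 18: go right to 16.
    At 16: go left to 30.
      At 30: go left to 20.
        20 is a leaf — visit 20.
      Visit 30.
      At 30: go right to 9.
        9 is a leaf — visit 9.
    Visit 16.
    At 16: no right child.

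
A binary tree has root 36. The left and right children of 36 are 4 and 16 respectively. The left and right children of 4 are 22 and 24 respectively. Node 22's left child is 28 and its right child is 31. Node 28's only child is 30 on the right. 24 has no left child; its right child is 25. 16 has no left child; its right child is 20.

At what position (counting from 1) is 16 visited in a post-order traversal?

9

Post-order visits the left subtree, then the right subtree, then the node.
At 36: go left to 4.
  At 4: go left to 22.
    At 22: go left to 28.
      At 28: no left child.
      At 28: go right to 30.
        30 is a leaf — visit 30.
      Visit 28.
    At 22: go right to 31.
      31 is a leaf — visit 31.
    Visit 22.
  At 4: go right to 24.
    At 24: no left child.
    At 24: go right to 25.
      25 is a leaf — visit 25.
    Visit 24.
  Visit 4.
At 36: go right to 16.
  At 16: no left child.
  At 16: go right to 20.
    20 is a leaf — visit 20.
  Visit 16.
Visit 36.
Full post-order sequence: 30, 28, 31, 22, 25, 24, 4, 20, 16, 36.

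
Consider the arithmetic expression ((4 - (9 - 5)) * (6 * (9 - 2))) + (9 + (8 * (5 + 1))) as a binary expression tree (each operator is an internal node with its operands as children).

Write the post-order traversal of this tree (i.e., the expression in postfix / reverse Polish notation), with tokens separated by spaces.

Post-order on an expression tree gives postfix notation: for each operator, emit left operand, right operand, then the operator.

4 9 5 - - 6 9 2 - * * 9 8 5 1 + * + +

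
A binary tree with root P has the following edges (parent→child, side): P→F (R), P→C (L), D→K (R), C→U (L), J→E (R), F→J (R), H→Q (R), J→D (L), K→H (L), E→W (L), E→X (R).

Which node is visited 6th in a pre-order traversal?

Pre-order visits the node, then its left subtree, then its right subtree.
Visit P.
At P: go left to C.
  Visit C.
  At C: go left to U.
    U is a leaf — visit U.
  At C: no right child.
At P: go right to F.
  Visit F.
  At F: no left child.
  At F: go right to J.
    Visit J.
    At J: go left to D.
      Visit D.
      At D: no left child.
      At D: go right to K.
        Visit K.
        At K: go left to H.
          Visit H.
          At H: no left child.
          At H: go right to Q.
            Q is a leaf — visit Q.
        At K: no right child.
    At J: go right to E.
      Visit E.
      At E: go left to W.
        W is a leaf — visit W.
      At E: go right to X.
        X is a leaf — visit X.
Full pre-order sequence: P, C, U, F, J, D, K, H, Q, E, W, X.

D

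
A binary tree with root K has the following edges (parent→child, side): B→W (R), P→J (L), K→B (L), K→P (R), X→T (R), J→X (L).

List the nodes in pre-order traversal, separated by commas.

Pre-order visits the node, then its left subtree, then its right subtree.
Visit K.
At K: go left to B.
  Visit B.
  At B: no left child.
  At B: go right to W.
    W is a leaf — visit W.
At K: go right to P.
  Visit P.
  At P: go left to J.
    Visit J.
    At J: go left to X.
      Visit X.
      At X: no left child.
      At X: go right to T.
        T is a leaf — visit T.
    At J: no right child.
  At P: no right child.

K, B, W, P, J, X, T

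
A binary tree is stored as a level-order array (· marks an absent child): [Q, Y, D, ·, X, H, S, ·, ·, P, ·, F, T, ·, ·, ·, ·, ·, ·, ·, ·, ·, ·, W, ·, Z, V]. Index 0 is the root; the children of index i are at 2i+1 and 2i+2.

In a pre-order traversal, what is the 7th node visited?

F

Pre-order visits the node, then its left subtree, then its right subtree.
Visit Q.
At Q: go left to Y.
  Visit Y.
  At Y: no left child.
  At Y: go right to X.
    Visit X.
    At X: go left to P.
      P is a leaf — visit P.
    At X: no right child.
At Q: go right to D.
  Visit D.
  At D: go left to H.
    Visit H.
    At H: go left to F.
      Visit F.
      At F: go left to W.
        W is a leaf — visit W.
      At F: no right child.
    At H: go right to T.
      Visit T.
      At T: go left to Z.
        Z is a leaf — visit Z.
      At T: go right to V.
        V is a leaf — visit V.
  At D: go right to S.
    S is a leaf — visit S.
Full pre-order sequence: Q, Y, X, P, D, H, F, W, T, Z, V, S.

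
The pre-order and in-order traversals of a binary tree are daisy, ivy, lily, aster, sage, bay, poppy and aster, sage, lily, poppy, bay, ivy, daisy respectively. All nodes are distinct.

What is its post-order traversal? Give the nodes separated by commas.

sage, aster, poppy, bay, lily, ivy, daisy

The first element of pre-order is the root; it splits in-order into left and right subtrees.
Root daisy: left subtree has 6 nodes {aster, sage, lily, poppy, bay, ivy}, right has 0 { }.
  Root ivy: left subtree has 5 nodes {aster, sage, lily, poppy, bay}, right has 0 { }.
    Root lily: left subtree has 2 nodes {aster, sage}, right has 2 {poppy, bay}.
      Root aster: left subtree has 0 nodes { }, right has 1 {sage}.
      Root bay: left subtree has 1 node {poppy}, right has 0 { }.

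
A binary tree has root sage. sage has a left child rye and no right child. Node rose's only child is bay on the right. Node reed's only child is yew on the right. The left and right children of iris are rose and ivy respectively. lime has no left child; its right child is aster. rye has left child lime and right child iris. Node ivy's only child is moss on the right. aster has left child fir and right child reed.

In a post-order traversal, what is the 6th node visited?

Post-order visits the left subtree, then the right subtree, then the node.
At sage: go left to rye.
  At rye: go left to lime.
    At lime: no left child.
    At lime: go right to aster.
      At aster: go left to fir.
        fir is a leaf — visit fir.
      At aster: go right to reed.
        At reed: no left child.
        At reed: go right to yew.
          yew is a leaf — visit yew.
        Visit reed.
      Visit aster.
    Visit lime.
  At rye: go right to iris.
    At iris: go left to rose.
      At rose: no left child.
      At rose: go right to bay.
        bay is a leaf — visit bay.
      Visit rose.
    At iris: go right to ivy.
      At ivy: no left child.
      At ivy: go right to moss.
        moss is a leaf — visit moss.
      Visit ivy.
    Visit iris.
  Visit rye.
At sage: no right child.
Visit sage.
Full post-order sequence: fir, yew, reed, aster, lime, bay, rose, moss, ivy, iris, rye, sage.

bay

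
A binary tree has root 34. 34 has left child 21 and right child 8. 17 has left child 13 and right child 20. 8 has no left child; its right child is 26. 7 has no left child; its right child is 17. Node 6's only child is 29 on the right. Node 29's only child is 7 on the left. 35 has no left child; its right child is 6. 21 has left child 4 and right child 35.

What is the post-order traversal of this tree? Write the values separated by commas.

Post-order visits the left subtree, then the right subtree, then the node.
At 34: go left to 21.
  At 21: go left to 4.
    4 is a leaf — visit 4.
  At 21: go right to 35.
    At 35: no left child.
    At 35: go right to 6.
      At 6: no left child.
      At 6: go right to 29.
        At 29: go left to 7.
          At 7: no left child.
          At 7: go right to 17.
            At 17: go left to 13.
              13 is a leaf — visit 13.
            At 17: go right to 20.
              20 is a leaf — visit 20.
            Visit 17.
          Visit 7.
        At 29: no right child.
        Visit 29.
      Visit 6.
    Visit 35.
  Visit 21.
At 34: go right to 8.
  At 8: no left child.
  At 8: go right to 26.
    26 is a leaf — visit 26.
  Visit 8.
Visit 34.

4, 13, 20, 17, 7, 29, 6, 35, 21, 26, 8, 34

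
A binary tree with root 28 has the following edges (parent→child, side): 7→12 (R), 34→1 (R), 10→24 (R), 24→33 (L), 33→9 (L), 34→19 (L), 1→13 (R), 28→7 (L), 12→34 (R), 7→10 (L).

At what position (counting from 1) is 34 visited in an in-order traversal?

8

In-order visits the left subtree, then the node, then the right subtree.
At 28: go left to 7.
  At 7: go left to 10.
    At 10: no left child.
    Visit 10.
    At 10: go right to 24.
      At 24: go left to 33.
        At 33: go left to 9.
          9 is a leaf — visit 9.
        Visit 33.
        At 33: no right child.
      Visit 24.
      At 24: no right child.
  Visit 7.
  At 7: go right to 12.
    At 12: no left child.
    Visit 12.
    At 12: go right to 34.
      At 34: go left to 19.
        19 is a leaf — visit 19.
      Visit 34.
      At 34: go right to 1.
        At 1: no left child.
        Visit 1.
        At 1: go right to 13.
          13 is a leaf — visit 13.
Visit 28.
At 28: no right child.
Full in-order sequence: 10, 9, 33, 24, 7, 12, 19, 34, 1, 13, 28.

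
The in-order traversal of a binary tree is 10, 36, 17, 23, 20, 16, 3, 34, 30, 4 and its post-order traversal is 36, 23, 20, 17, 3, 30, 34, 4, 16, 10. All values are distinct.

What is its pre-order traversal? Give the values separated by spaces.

10 16 17 36 20 23 4 34 3 30

The last element of post-order is the root; it splits in-order into left and right subtrees.
Root 10: left subtree has 0 nodes { }, right has 9 {36, 17, 23, 20, 16, 3, 34, 30, 4}.
  Root 16: left subtree has 4 nodes {36, 17, 23, 20}, right has 4 {3, 34, 30, 4}.
    Root 17: left subtree has 1 node {36}, right has 2 {23, 20}.
      Root 20: left subtree has 1 node {23}, right has 0 { }.
    Root 4: left subtree has 3 nodes {3, 34, 30}, right has 0 { }.
      Root 34: left subtree has 1 node {3}, right has 1 {30}.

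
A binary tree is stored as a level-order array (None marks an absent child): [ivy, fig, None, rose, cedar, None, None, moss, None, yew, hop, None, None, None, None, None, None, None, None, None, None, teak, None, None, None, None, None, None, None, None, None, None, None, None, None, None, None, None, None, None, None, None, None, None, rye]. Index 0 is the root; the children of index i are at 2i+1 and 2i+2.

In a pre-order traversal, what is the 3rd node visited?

rose

Pre-order visits the node, then its left subtree, then its right subtree.
Visit ivy.
At ivy: go left to fig.
  Visit fig.
  At fig: go left to rose.
    Visit rose.
    At rose: go left to moss.
      moss is a leaf — visit moss.
    At rose: no right child.
  At fig: go right to cedar.
    Visit cedar.
    At cedar: go left to yew.
      yew is a leaf — visit yew.
    At cedar: go right to hop.
      Visit hop.
      At hop: go left to teak.
        Visit teak.
        At teak: no left child.
        At teak: go right to rye.
          rye is a leaf — visit rye.
      At hop: no right child.
At ivy: no right child.
Full pre-order sequence: ivy, fig, rose, moss, cedar, yew, hop, teak, rye.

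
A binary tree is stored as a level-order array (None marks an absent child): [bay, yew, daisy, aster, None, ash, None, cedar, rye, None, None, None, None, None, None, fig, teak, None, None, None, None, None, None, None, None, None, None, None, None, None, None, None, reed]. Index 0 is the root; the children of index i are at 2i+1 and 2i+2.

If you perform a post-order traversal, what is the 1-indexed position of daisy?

9

Post-order visits the left subtree, then the right subtree, then the node.
At bay: go left to yew.
  At yew: go left to aster.
    At aster: go left to cedar.
      At cedar: go left to fig.
        At fig: no left child.
        At fig: go right to reed.
          reed is a leaf — visit reed.
        Visit fig.
      At cedar: go right to teak.
        teak is a leaf — visit teak.
      Visit cedar.
    At aster: go right to rye.
      rye is a leaf — visit rye.
    Visit aster.
  At yew: no right child.
  Visit yew.
At bay: go right to daisy.
  At daisy: go left to ash.
    ash is a leaf — visit ash.
  At daisy: no right child.
  Visit daisy.
Visit bay.
Full post-order sequence: reed, fig, teak, cedar, rye, aster, yew, ash, daisy, bay.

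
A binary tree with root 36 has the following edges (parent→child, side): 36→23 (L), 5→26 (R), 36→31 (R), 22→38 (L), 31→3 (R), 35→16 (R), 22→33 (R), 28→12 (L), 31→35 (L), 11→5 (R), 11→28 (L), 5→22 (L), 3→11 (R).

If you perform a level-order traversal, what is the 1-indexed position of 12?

10

Level-order visits nodes level by level from the root, left to right within each level.
Level 0: 36
Level 1: 23, 31
Level 2: 35, 3
Level 3: 16, 11
Level 4: 28, 5
Level 5: 12, 22, 26
Level 6: 38, 33
Full level-order sequence: 36, 23, 31, 35, 3, 16, 11, 28, 5, 12, 22, 26, 38, 33.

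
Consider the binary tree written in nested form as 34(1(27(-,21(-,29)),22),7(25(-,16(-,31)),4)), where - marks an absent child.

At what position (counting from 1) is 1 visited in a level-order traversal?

2

Level-order visits nodes level by level from the root, left to right within each level.
Level 0: 34
Level 1: 1, 7
Level 2: 27, 22, 25, 4
Level 3: 21, 16
Level 4: 29, 31
Full level-order sequence: 34, 1, 7, 27, 22, 25, 4, 21, 16, 29, 31.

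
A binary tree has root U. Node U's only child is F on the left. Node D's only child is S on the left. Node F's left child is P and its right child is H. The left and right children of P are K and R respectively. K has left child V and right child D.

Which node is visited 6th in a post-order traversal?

Post-order visits the left subtree, then the right subtree, then the node.
At U: go left to F.
  At F: go left to P.
    At P: go left to K.
      At K: go left to V.
        V is a leaf — visit V.
      At K: go right to D.
        At D: go left to S.
          S is a leaf — visit S.
        At D: no right child.
        Visit D.
      Visit K.
    At P: go right to R.
      R is a leaf — visit R.
    Visit P.
  At F: go right to H.
    H is a leaf — visit H.
  Visit F.
At U: no right child.
Visit U.
Full post-order sequence: V, S, D, K, R, P, H, F, U.

P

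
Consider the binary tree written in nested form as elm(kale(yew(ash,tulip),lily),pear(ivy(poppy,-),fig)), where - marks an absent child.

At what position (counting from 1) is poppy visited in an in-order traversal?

7

In-order visits the left subtree, then the node, then the right subtree.
At elm: go left to kale.
  At kale: go left to yew.
    At yew: go left to ash.
      ash is a leaf — visit ash.
    Visit yew.
    At yew: go right to tulip.
      tulip is a leaf — visit tulip.
  Visit kale.
  At kale: go right to lily.
    lily is a leaf — visit lily.
Visit elm.
At elm: go right to pear.
  At pear: go left to ivy.
    At ivy: go left to poppy.
      poppy is a leaf — visit poppy.
    Visit ivy.
    At ivy: no right child.
  Visit pear.
  At pear: go right to fig.
    fig is a leaf — visit fig.
Full in-order sequence: ash, yew, tulip, kale, lily, elm, poppy, ivy, pear, fig.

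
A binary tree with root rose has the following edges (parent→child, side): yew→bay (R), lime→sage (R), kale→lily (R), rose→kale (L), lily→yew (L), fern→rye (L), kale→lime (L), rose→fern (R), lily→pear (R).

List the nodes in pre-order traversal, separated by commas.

Pre-order visits the node, then its left subtree, then its right subtree.
Visit rose.
At rose: go left to kale.
  Visit kale.
  At kale: go left to lime.
    Visit lime.
    At lime: no left child.
    At lime: go right to sage.
      sage is a leaf — visit sage.
  At kale: go right to lily.
    Visit lily.
    At lily: go left to yew.
      Visit yew.
      At yew: no left child.
      At yew: go right to bay.
        bay is a leaf — visit bay.
    At lily: go right to pear.
      pear is a leaf — visit pear.
At rose: go right to fern.
  Visit fern.
  At fern: go left to rye.
    rye is a leaf — visit rye.
  At fern: no right child.

rose, kale, lime, sage, lily, yew, bay, pear, fern, rye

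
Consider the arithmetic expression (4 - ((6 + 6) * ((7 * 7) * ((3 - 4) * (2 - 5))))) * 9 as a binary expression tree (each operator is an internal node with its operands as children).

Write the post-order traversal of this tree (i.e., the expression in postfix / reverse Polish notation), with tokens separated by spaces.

4 6 6 + 7 7 * 3 4 - 2 5 - * * * - 9 *

Post-order on an expression tree gives postfix notation: for each operator, emit left operand, right operand, then the operator.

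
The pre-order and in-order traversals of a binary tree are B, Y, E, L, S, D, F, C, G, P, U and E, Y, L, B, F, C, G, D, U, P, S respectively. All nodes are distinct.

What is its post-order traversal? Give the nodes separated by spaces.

The first element of pre-order is the root; it splits in-order into left and right subtrees.
Root B: left subtree has 3 nodes {E, Y, L}, right has 7 {F, C, G, D, U, P, S}.
  Root Y: left subtree has 1 node {E}, right has 1 {L}.
  Root S: left subtree has 6 nodes {F, C, G, D, U, P}, right has 0 { }.
    Root D: left subtree has 3 nodes {F, C, G}, right has 2 {U, P}.
      Root F: left subtree has 0 nodes { }, right has 2 {C, G}.
        Root C: left subtree has 0 nodes { }, right has 1 {G}.
      Root P: left subtree has 1 node {U}, right has 0 { }.

E L Y G C F U P D S B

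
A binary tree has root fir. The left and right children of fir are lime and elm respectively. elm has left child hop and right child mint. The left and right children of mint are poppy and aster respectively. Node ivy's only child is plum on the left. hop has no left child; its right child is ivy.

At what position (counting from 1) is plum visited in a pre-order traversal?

6

Pre-order visits the node, then its left subtree, then its right subtree.
Visit fir.
At fir: go left to lime.
  lime is a leaf — visit lime.
At fir: go right to elm.
  Visit elm.
  At elm: go left to hop.
    Visit hop.
    At hop: no left child.
    At hop: go right to ivy.
      Visit ivy.
      At ivy: go left to plum.
        plum is a leaf — visit plum.
      At ivy: no right child.
  At elm: go right to mint.
    Visit mint.
    At mint: go left to poppy.
      poppy is a leaf — visit poppy.
    At mint: go right to aster.
      aster is a leaf — visit aster.
Full pre-order sequence: fir, lime, elm, hop, ivy, plum, mint, poppy, aster.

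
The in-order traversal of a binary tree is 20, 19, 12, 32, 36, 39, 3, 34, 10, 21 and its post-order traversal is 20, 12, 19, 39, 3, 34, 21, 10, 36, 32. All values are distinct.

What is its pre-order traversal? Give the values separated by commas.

32, 19, 20, 12, 36, 10, 34, 3, 39, 21

The last element of post-order is the root; it splits in-order into left and right subtrees.
Root 32: left subtree has 3 nodes {20, 19, 12}, right has 6 {36, 39, 3, 34, 10, 21}.
  Root 19: left subtree has 1 node {20}, right has 1 {12}.
  Root 36: left subtree has 0 nodes { }, right has 5 {39, 3, 34, 10, 21}.
    Root 10: left subtree has 3 nodes {39, 3, 34}, right has 1 {21}.
      Root 34: left subtree has 2 nodes {39, 3}, right has 0 { }.
        Root 3: left subtree has 1 node {39}, right has 0 { }.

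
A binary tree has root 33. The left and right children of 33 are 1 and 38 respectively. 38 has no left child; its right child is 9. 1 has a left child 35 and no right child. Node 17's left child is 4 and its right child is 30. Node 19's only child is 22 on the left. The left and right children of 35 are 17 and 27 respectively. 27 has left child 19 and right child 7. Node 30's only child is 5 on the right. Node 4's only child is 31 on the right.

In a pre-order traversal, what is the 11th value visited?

22

Pre-order visits the node, then its left subtree, then its right subtree.
Visit 33.
At 33: go left to 1.
  Visit 1.
  At 1: go left to 35.
    Visit 35.
    At 35: go left to 17.
      Visit 17.
      At 17: go left to 4.
        Visit 4.
        At 4: no left child.
        At 4: go right to 31.
          31 is a leaf — visit 31.
      At 17: go right to 30.
        Visit 30.
        At 30: no left child.
        At 30: go right to 5.
          5 is a leaf — visit 5.
    At 35: go right to 27.
      Visit 27.
      At 27: go left to 19.
        Visit 19.
        At 19: go left to 22.
          22 is a leaf — visit 22.
        At 19: no right child.
      At 27: go right to 7.
        7 is a leaf — visit 7.
  At 1: no right child.
At 33: go right to 38.
  Visit 38.
  At 38: no left child.
  At 38: go right to 9.
    9 is a leaf — visit 9.
Full pre-order sequence: 33, 1, 35, 17, 4, 31, 30, 5, 27, 19, 22, 7, 38, 9.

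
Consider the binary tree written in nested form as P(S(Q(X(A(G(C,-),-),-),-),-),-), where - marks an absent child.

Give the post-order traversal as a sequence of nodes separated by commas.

Post-order visits the left subtree, then the right subtree, then the node.
At P: go left to S.
  At S: go left to Q.
    At Q: go left to X.
      At X: go left to A.
        At A: go left to G.
          At G: go left to C.
            C is a leaf — visit C.
          At G: no right child.
          Visit G.
        At A: no right child.
        Visit A.
      At X: no right child.
      Visit X.
    At Q: no right child.
    Visit Q.
  At S: no right child.
  Visit S.
At P: no right child.
Visit P.

C, G, A, X, Q, S, P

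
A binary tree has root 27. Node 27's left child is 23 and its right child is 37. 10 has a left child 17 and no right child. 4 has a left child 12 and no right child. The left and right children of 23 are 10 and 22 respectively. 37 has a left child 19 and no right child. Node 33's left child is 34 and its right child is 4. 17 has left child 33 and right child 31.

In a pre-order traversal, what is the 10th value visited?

22

Pre-order visits the node, then its left subtree, then its right subtree.
Visit 27.
At 27: go left to 23.
  Visit 23.
  At 23: go left to 10.
    Visit 10.
    At 10: go left to 17.
      Visit 17.
      At 17: go left to 33.
        Visit 33.
        At 33: go left to 34.
          34 is a leaf — visit 34.
        At 33: go right to 4.
          Visit 4.
          At 4: go left to 12.
            12 is a leaf — visit 12.
          At 4: no right child.
      At 17: go right to 31.
        31 is a leaf — visit 31.
    At 10: no right child.
  At 23: go right to 22.
    22 is a leaf — visit 22.
At 27: go right to 37.
  Visit 37.
  At 37: go left to 19.
    19 is a leaf — visit 19.
  At 37: no right child.
Full pre-order sequence: 27, 23, 10, 17, 33, 34, 4, 12, 31, 22, 37, 19.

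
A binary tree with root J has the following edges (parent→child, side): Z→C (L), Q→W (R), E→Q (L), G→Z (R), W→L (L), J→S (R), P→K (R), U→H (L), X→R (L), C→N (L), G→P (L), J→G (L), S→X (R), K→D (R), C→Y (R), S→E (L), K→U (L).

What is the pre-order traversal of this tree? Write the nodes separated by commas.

Pre-order visits the node, then its left subtree, then its right subtree.
Visit J.
At J: go left to G.
  Visit G.
  At G: go left to P.
    Visit P.
    At P: no left child.
    At P: go right to K.
      Visit K.
      At K: go left to U.
        Visit U.
        At U: go left to H.
          H is a leaf — visit H.
        At U: no right child.
      At K: go right to D.
        D is a leaf — visit D.
  At G: go right to Z.
    Visit Z.
    At Z: go left to C.
      Visit C.
      At C: go left to N.
        N is a leaf — visit N.
      At C: go right to Y.
        Y is a leaf — visit Y.
    At Z: no right child.
At J: go right to S.
  Visit S.
  At S: go left to E.
    Visit E.
    At E: go left to Q.
      Visit Q.
      At Q: no left child.
      At Q: go right to W.
        Visit W.
        At W: go left to L.
          L is a leaf — visit L.
        At W: no right child.
    At E: no right child.
  At S: go right to X.
    Visit X.
    At X: go left to R.
      R is a leaf — visit R.
    At X: no right child.

J, G, P, K, U, H, D, Z, C, N, Y, S, E, Q, W, L, X, R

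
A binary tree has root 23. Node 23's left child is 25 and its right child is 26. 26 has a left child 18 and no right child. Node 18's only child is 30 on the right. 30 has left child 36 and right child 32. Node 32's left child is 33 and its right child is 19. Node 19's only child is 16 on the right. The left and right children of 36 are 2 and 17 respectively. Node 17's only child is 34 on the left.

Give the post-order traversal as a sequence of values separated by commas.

Post-order visits the left subtree, then the right subtree, then the node.
At 23: go left to 25.
  25 is a leaf — visit 25.
At 23: go right to 26.
  At 26: go left to 18.
    At 18: no left child.
    At 18: go right to 30.
      At 30: go left to 36.
        At 36: go left to 2.
          2 is a leaf — visit 2.
        At 36: go right to 17.
          At 17: go left to 34.
            34 is a leaf — visit 34.
          At 17: no right child.
          Visit 17.
        Visit 36.
      At 30: go right to 32.
        At 32: go left to 33.
          33 is a leaf — visit 33.
        At 32: go right to 19.
          At 19: no left child.
          At 19: go right to 16.
            16 is a leaf — visit 16.
          Visit 19.
        Visit 32.
      Visit 30.
    Visit 18.
  At 26: no right child.
  Visit 26.
Visit 23.

25, 2, 34, 17, 36, 33, 16, 19, 32, 30, 18, 26, 23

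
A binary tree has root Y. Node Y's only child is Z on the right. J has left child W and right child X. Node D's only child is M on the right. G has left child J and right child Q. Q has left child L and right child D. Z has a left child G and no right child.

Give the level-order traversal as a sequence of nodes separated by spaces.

Y Z G J Q W X L D M

Level-order visits nodes level by level from the root, left to right within each level.
Level 0: Y
Level 1: Z
Level 2: G
Level 3: J, Q
Level 4: W, X, L, D
Level 5: M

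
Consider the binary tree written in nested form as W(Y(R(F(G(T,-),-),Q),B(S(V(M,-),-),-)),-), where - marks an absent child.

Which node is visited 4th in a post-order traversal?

Q

Post-order visits the left subtree, then the right subtree, then the node.
At W: go left to Y.
  At Y: go left to R.
    At R: go left to F.
      At F: go left to G.
        At G: go left to T.
          T is a leaf — visit T.
        At G: no right child.
        Visit G.
      At F: no right child.
      Visit F.
    At R: go right to Q.
      Q is a leaf — visit Q.
    Visit R.
  At Y: go right to B.
    At B: go left to S.
      At S: go left to V.
        At V: go left to M.
          M is a leaf — visit M.
        At V: no right child.
        Visit V.
      At S: no right child.
      Visit S.
    At B: no right child.
    Visit B.
  Visit Y.
At W: no right child.
Visit W.
Full post-order sequence: T, G, F, Q, R, M, V, S, B, Y, W.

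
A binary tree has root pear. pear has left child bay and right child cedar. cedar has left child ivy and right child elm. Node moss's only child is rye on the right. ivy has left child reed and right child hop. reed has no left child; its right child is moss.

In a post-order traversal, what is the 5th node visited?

Post-order visits the left subtree, then the right subtree, then the node.
At pear: go left to bay.
  bay is a leaf — visit bay.
At pear: go right to cedar.
  At cedar: go left to ivy.
    At ivy: go left to reed.
      At reed: no left child.
      At reed: go right to moss.
        At moss: no left child.
        At moss: go right to rye.
          rye is a leaf — visit rye.
        Visit moss.
      Visit reed.
    At ivy: go right to hop.
      hop is a leaf — visit hop.
    Visit ivy.
  At cedar: go right to elm.
    elm is a leaf — visit elm.
  Visit cedar.
Visit pear.
Full post-order sequence: bay, rye, moss, reed, hop, ivy, elm, cedar, pear.

hop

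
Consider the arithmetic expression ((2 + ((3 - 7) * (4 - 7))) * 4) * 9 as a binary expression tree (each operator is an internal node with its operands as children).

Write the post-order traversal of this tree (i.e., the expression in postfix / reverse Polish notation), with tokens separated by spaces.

Post-order on an expression tree gives postfix notation: for each operator, emit left operand, right operand, then the operator.

2 3 7 - 4 7 - * + 4 * 9 *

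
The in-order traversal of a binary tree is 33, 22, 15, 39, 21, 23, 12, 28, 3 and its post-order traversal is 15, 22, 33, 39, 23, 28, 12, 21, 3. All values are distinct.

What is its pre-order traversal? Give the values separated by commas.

The last element of post-order is the root; it splits in-order into left and right subtrees.
Root 3: left subtree has 8 nodes {33, 22, 15, 39, 21, 23, 12, 28}, right has 0 { }.
  Root 21: left subtree has 4 nodes {33, 22, 15, 39}, right has 3 {23, 12, 28}.
    Root 39: left subtree has 3 nodes {33, 22, 15}, right has 0 { }.
      Root 33: left subtree has 0 nodes { }, right has 2 {22, 15}.
        Root 22: left subtree has 0 nodes { }, right has 1 {15}.
    Root 12: left subtree has 1 node {23}, right has 1 {28}.

3, 21, 39, 33, 22, 15, 12, 23, 28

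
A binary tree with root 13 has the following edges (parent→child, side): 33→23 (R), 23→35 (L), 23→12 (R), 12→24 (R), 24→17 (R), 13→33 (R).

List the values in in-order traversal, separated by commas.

13, 33, 35, 23, 12, 24, 17

In-order visits the left subtree, then the node, then the right subtree.
At 13: no left child.
Visit 13.
At 13: go right to 33.
  At 33: no left child.
  Visit 33.
  At 33: go right to 23.
    At 23: go left to 35.
      35 is a leaf — visit 35.
    Visit 23.
    At 23: go right to 12.
      At 12: no left child.
      Visit 12.
      At 12: go right to 24.
        At 24: no left child.
        Visit 24.
        At 24: go right to 17.
          17 is a leaf — visit 17.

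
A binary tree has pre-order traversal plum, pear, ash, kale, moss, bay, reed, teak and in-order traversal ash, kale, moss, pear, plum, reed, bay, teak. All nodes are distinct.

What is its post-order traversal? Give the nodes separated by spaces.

moss kale ash pear reed teak bay plum

The first element of pre-order is the root; it splits in-order into left and right subtrees.
Root plum: left subtree has 4 nodes {ash, kale, moss, pear}, right has 3 {reed, bay, teak}.
  Root pear: left subtree has 3 nodes {ash, kale, moss}, right has 0 { }.
    Root ash: left subtree has 0 nodes { }, right has 2 {kale, moss}.
      Root kale: left subtree has 0 nodes { }, right has 1 {moss}.
  Root bay: left subtree has 1 node {reed}, right has 1 {teak}.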